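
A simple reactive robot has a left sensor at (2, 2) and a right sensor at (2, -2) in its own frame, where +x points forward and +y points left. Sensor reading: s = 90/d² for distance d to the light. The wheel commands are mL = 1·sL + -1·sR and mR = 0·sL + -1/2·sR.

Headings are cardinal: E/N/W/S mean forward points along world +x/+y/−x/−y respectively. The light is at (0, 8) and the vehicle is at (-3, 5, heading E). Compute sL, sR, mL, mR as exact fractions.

left sensor world pos  = (-1, 7); dL² = 2
right sensor world pos = (-1, 3); dR² = 26
sL = 90/2 = 45
sR = 90/26 = 45/13
mL = 1·sL + -1·sR = 540/13
mR = 0·sL + -1/2·sR = -45/26

45 45/13 540/13 -45/26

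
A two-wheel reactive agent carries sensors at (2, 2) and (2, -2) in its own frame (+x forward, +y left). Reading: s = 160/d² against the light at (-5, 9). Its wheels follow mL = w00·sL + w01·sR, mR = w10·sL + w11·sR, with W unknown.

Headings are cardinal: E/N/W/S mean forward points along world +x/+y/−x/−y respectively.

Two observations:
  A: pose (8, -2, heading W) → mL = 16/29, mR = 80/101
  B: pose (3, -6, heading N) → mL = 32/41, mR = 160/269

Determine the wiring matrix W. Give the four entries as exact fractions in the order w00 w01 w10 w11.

obs A: pose=(8,-2,W) → sL=16/29, sR=80/101, mL=16/29, mR=80/101
obs B: pose=(3,-6,N) → sL=32/41, sR=160/269, mL=32/41, mR=160/269
sensor matrix S = [[16/29, 80/101], [32/41, 160/269]]; det S = -9369600/32303941
solve [mL_A; mL_B] = S·[w00; w01] and [mR_A; mR_B] = S·[w10; w11]:
  w00 = 1, w01 = 0, w10 = 0, w11 = 1

1 0 0 1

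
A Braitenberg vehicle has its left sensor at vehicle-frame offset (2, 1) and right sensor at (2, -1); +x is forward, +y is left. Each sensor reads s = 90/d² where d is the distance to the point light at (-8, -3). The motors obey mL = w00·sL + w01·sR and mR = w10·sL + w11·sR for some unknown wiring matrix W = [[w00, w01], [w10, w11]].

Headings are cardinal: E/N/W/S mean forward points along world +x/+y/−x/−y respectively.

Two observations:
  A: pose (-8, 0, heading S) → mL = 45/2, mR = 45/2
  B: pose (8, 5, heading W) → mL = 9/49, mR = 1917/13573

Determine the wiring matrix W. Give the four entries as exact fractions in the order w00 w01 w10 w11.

1/2 0 -1/2 1

obs A: pose=(-8,0,S) → sL=45, sR=45, mL=45/2, mR=45/2
obs B: pose=(8,5,W) → sL=18/49, sR=90/277, mL=9/49, mR=1917/13573
sensor matrix S = [[45, 45], [18/49, 90/277]]; det S = -25920/13573
solve [mL_A; mL_B] = S·[w00; w01] and [mR_A; mR_B] = S·[w10; w11]:
  w00 = 1/2, w01 = 0, w10 = -1/2, w11 = 1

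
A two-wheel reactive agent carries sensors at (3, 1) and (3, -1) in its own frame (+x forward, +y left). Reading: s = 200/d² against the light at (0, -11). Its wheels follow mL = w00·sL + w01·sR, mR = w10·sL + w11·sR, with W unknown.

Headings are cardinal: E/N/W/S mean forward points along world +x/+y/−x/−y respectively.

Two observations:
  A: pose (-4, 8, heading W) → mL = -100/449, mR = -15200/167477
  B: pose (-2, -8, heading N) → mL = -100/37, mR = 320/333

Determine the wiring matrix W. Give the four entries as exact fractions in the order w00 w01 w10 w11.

0 -1/2 -1 1

obs A: pose=(-4,8,W) → sL=200/373, sR=200/449, mL=-100/449, mR=-15200/167477
obs B: pose=(-2,-8,N) → sL=40/9, sR=200/37, mL=-100/37, mR=320/333
sensor matrix S = [[200/373, 200/449], [40/9, 200/37]]; det S = 51232000/55769841
solve [mL_A; mL_B] = S·[w00; w01] and [mR_A; mR_B] = S·[w10; w11]:
  w00 = 0, w01 = -1/2, w10 = -1, w11 = 1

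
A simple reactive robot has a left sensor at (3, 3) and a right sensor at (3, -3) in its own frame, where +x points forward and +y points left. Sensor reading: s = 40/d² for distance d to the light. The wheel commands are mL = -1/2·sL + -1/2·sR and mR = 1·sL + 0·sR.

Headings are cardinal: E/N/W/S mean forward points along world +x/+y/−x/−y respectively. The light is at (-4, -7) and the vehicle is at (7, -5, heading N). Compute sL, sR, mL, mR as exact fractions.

left sensor world pos  = (4, -2); dL² = 89
right sensor world pos = (10, -2); dR² = 221
sL = 40/89 = 40/89
sR = 40/221 = 40/221
mL = -1/2·sL + -1/2·sR = -6200/19669
mR = 1·sL + 0·sR = 40/89

40/89 40/221 -6200/19669 40/89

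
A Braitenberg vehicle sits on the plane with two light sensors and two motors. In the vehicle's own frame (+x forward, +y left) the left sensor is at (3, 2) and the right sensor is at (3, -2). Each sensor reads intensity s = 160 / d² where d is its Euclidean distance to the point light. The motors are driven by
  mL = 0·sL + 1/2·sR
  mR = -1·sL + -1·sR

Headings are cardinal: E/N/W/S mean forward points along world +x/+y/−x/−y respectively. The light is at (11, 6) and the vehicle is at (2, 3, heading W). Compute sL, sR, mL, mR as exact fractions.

160/169 32/29 16/29 -10048/4901

left sensor world pos  = (-1, 1); dL² = 169
right sensor world pos = (-1, 5); dR² = 145
sL = 160/169 = 160/169
sR = 160/145 = 32/29
mL = 0·sL + 1/2·sR = 16/29
mR = -1·sL + -1·sR = -10048/4901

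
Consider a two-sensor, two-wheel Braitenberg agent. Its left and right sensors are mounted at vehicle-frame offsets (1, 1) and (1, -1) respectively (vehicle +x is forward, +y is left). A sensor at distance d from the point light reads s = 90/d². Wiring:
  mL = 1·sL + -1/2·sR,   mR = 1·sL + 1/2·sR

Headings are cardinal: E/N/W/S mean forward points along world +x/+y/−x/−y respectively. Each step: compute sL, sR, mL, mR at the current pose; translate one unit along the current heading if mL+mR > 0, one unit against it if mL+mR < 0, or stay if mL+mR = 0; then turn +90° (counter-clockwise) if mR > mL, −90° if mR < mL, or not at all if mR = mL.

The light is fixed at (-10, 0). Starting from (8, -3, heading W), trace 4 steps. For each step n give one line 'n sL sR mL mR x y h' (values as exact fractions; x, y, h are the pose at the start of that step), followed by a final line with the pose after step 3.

0 18/61 90/293 2529/17873 8019/17873 8 -3 W
1 9/34 45/136 27/272 117/272 7 -3 S
2 10/37 90/349 1825/12913 5155/12913 7 -4 E
3 45/149 9/37 1989/11026 4671/11026 8 -4 N
final 8 -3 W

n=0: pose=(8,-3,W); sL=18/61, sR=90/293; mL=2529/17873, mR=8019/17873; mL+mR=36/61 → advance +1; mR−mL=90/293 → turn +1·90°
n=1: pose=(7,-3,S); sL=9/34, sR=45/136; mL=27/272, mR=117/272; mL+mR=9/17 → advance +1; mR−mL=45/136 → turn +1·90°
n=2: pose=(7,-4,E); sL=10/37, sR=90/349; mL=1825/12913, mR=5155/12913; mL+mR=20/37 → advance +1; mR−mL=90/349 → turn +1·90°
n=3: pose=(8,-4,N); sL=45/149, sR=9/37; mL=1989/11026, mR=4671/11026; mL+mR=90/149 → advance +1; mR−mL=9/37 → turn +1·90°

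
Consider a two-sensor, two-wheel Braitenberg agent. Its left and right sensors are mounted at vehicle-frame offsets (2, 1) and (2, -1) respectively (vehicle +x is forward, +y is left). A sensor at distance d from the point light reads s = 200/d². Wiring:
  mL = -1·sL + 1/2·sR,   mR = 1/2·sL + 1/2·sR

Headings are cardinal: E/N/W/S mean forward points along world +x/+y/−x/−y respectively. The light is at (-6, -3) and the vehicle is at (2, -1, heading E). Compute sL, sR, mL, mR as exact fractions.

200/109 200/101 -9300/11009 21000/11009

left sensor world pos  = (4, 0); dL² = 109
right sensor world pos = (4, -2); dR² = 101
sL = 200/109 = 200/109
sR = 200/101 = 200/101
mL = -1·sL + 1/2·sR = -9300/11009
mR = 1/2·sL + 1/2·sR = 21000/11009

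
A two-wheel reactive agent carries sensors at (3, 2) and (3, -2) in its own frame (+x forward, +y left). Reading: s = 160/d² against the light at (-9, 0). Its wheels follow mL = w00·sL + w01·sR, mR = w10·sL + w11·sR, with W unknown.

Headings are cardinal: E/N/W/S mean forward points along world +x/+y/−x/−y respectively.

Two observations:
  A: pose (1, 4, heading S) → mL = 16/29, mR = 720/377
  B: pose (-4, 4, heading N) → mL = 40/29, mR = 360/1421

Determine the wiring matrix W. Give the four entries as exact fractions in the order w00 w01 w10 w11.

obs A: pose=(1,4,S) → sL=32/29, sR=32/13, mL=16/29, mR=720/377
obs B: pose=(-4,4,N) → sL=80/29, sR=80/49, mL=40/29, mR=360/1421
sensor matrix S = [[32/29, 32/13], [80/29, 80/49]]; det S = -92160/18473
solve [mL_A; mL_B] = S·[w00; w01] and [mR_A; mR_B] = S·[w10; w11]:
  w00 = 1/2, w01 = 0, w10 = -1/2, w11 = 1

1/2 0 -1/2 1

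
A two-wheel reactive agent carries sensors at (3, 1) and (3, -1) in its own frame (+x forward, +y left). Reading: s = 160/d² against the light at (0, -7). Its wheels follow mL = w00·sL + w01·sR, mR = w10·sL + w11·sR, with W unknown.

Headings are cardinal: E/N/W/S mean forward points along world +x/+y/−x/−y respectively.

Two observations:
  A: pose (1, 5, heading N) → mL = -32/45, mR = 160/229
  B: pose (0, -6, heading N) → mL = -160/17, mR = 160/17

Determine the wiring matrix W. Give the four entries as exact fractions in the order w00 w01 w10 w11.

-1 0 0 1

obs A: pose=(1,5,N) → sL=32/45, sR=160/229, mL=-32/45, mR=160/229
obs B: pose=(0,-6,N) → sL=160/17, sR=160/17, mL=-160/17, mR=160/17
sensor matrix S = [[32/45, 160/229], [160/17, 160/17]]; det S = 4096/35037
solve [mL_A; mL_B] = S·[w00; w01] and [mR_A; mR_B] = S·[w10; w11]:
  w00 = -1, w01 = 0, w10 = 0, w11 = 1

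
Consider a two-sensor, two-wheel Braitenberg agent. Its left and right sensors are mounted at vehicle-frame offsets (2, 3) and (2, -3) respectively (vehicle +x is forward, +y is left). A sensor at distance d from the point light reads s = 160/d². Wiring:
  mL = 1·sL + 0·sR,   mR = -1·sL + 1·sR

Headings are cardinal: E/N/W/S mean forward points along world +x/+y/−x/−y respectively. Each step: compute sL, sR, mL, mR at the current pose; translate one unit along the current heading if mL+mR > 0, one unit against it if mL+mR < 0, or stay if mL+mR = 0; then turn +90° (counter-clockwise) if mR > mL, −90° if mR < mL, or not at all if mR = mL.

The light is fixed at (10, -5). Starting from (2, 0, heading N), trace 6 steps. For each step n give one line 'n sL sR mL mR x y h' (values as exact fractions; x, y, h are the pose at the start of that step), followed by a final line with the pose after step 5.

0 16/17 80/37 16/17 768/629 2 0 N
1 160/109 160/181 160/109 -11520/19729 2 1 W
2 10/13 8/5 10/13 54/65 1 1 N
3 160/137 160/221 160/137 -13440/30277 1 2 W
4 16/25 16/13 16/25 192/325 0 2 N
5 32/37 160/89 32/37 3072/3293 0 3 E
final 1 3 N

n=0: pose=(2,0,N); sL=16/17, sR=80/37; mL=16/17, mR=768/629; mL+mR=80/37 → advance +1; mR−mL=176/629 → turn +1·90°
n=1: pose=(2,1,W); sL=160/109, sR=160/181; mL=160/109, mR=-11520/19729; mL+mR=160/181 → advance +1; mR−mL=-40480/19729 → turn -1·90°
n=2: pose=(1,1,N); sL=10/13, sR=8/5; mL=10/13, mR=54/65; mL+mR=8/5 → advance +1; mR−mL=4/65 → turn +1·90°
n=3: pose=(1,2,W); sL=160/137, sR=160/221; mL=160/137, mR=-13440/30277; mL+mR=160/221 → advance +1; mR−mL=-48800/30277 → turn -1·90°
n=4: pose=(0,2,N); sL=16/25, sR=16/13; mL=16/25, mR=192/325; mL+mR=16/13 → advance +1; mR−mL=-16/325 → turn -1·90°
n=5: pose=(0,3,E); sL=32/37, sR=160/89; mL=32/37, mR=3072/3293; mL+mR=160/89 → advance +1; mR−mL=224/3293 → turn +1·90°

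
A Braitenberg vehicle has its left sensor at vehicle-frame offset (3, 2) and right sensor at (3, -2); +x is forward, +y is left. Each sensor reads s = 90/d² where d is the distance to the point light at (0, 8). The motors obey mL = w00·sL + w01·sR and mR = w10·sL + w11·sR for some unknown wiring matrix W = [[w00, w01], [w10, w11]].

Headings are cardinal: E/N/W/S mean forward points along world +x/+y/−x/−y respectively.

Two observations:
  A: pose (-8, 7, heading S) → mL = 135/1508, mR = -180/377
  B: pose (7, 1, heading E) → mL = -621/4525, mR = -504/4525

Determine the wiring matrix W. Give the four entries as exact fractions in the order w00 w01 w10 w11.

obs A: pose=(-8,7,S) → sL=45/26, sR=45/58, mL=135/1508, mR=-180/377
obs B: pose=(7,1,E) → sL=18/25, sR=90/181, mL=-621/4525, mR=-504/4525
sensor matrix S = [[45/26, 45/58], [18/25, 90/181]]; det S = 103032/341185
solve [mL_A; mL_B] = S·[w00; w01] and [mR_A; mR_B] = S·[w10; w11]:
  w00 = 1/2, w01 = -1, w10 = -1/2, w11 = 1/2

1/2 -1 -1/2 1/2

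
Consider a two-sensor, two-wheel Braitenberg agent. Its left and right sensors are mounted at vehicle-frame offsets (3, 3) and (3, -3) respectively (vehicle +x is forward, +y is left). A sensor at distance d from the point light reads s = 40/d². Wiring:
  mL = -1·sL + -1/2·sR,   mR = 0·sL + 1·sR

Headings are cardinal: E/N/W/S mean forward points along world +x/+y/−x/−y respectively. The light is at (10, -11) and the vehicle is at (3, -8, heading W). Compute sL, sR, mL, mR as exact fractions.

left sensor world pos  = (0, -11); dL² = 100
right sensor world pos = (0, -5); dR² = 136
sL = 40/100 = 2/5
sR = 40/136 = 5/17
mL = -1·sL + -1/2·sR = -93/170
mR = 0·sL + 1·sR = 5/17

2/5 5/17 -93/170 5/17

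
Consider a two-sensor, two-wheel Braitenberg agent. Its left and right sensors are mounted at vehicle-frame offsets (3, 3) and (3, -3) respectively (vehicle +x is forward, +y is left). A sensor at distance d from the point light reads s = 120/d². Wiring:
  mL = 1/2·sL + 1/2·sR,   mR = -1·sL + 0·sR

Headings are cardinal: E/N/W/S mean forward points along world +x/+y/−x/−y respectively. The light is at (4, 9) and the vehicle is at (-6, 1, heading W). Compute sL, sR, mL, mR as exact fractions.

left sensor world pos  = (-9, -2); dL² = 290
right sensor world pos = (-9, 4); dR² = 194
sL = 120/290 = 12/29
sR = 120/194 = 60/97
mL = 1/2·sL + 1/2·sR = 1452/2813
mR = -1·sL + 0·sR = -12/29

12/29 60/97 1452/2813 -12/29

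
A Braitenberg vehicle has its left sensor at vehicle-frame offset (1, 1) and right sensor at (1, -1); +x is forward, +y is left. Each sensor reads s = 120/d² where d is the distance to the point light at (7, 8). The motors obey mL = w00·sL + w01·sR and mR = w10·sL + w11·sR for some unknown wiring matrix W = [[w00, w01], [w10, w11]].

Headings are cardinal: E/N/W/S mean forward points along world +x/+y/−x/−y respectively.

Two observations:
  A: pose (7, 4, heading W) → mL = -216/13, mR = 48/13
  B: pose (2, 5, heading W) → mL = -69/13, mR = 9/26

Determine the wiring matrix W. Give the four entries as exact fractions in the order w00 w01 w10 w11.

obs A: pose=(7,4,W) → sL=60/13, sR=12, mL=-216/13, mR=48/13
obs B: pose=(2,5,W) → sL=30/13, sR=3, mL=-69/13, mR=9/26
sensor matrix S = [[60/13, 12], [30/13, 3]]; det S = -180/13
solve [mL_A; mL_B] = S·[w00; w01] and [mR_A; mR_B] = S·[w10; w11]:
  w00 = -1, w01 = -1, w10 = -1/2, w11 = 1/2

-1 -1 -1/2 1/2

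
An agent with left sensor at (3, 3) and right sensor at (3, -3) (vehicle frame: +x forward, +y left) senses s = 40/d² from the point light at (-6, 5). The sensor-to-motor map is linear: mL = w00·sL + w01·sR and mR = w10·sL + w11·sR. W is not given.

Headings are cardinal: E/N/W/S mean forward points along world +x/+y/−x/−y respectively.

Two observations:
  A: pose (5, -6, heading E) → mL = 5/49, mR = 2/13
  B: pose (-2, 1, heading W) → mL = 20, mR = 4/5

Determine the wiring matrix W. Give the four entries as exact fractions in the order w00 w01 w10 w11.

0 1 1 0

obs A: pose=(5,-6,E) → sL=2/13, sR=5/49, mL=5/49, mR=2/13
obs B: pose=(-2,1,W) → sL=4/5, sR=20, mL=20, mR=4/5
sensor matrix S = [[2/13, 5/49], [4/5, 20]]; det S = 1908/637
solve [mL_A; mL_B] = S·[w00; w01] and [mR_A; mR_B] = S·[w10; w11]:
  w00 = 0, w01 = 1, w10 = 1, w11 = 0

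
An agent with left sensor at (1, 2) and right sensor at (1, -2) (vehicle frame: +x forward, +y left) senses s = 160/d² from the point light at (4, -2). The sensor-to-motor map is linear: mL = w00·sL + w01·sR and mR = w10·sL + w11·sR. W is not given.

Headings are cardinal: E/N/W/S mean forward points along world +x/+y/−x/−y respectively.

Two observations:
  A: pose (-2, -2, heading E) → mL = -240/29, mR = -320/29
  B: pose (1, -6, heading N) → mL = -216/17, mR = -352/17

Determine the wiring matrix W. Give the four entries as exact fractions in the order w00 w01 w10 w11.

obs A: pose=(-2,-2,E) → sL=160/29, sR=160/29, mL=-240/29, mR=-320/29
obs B: pose=(1,-6,N) → sL=80/17, sR=16, mL=-216/17, mR=-352/17
sensor matrix S = [[160/29, 160/29], [80/17, 16]]; det S = 30720/493
solve [mL_A; mL_B] = S·[w00; w01] and [mR_A; mR_B] = S·[w10; w11]:
  w00 = -1, w01 = -1/2, w10 = -1, w11 = -1

-1 -1/2 -1 -1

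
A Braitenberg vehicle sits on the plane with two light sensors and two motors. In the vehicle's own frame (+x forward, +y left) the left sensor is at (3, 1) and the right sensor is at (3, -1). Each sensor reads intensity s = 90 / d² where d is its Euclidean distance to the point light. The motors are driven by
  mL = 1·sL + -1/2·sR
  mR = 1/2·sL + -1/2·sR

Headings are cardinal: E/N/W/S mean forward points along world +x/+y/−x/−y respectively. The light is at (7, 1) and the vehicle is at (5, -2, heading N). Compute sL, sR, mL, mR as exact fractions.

left sensor world pos  = (4, 1); dL² = 9
right sensor world pos = (6, 1); dR² = 1
sL = 90/9 = 10
sR = 90/1 = 90
mL = 1·sL + -1/2·sR = -35
mR = 1/2·sL + -1/2·sR = -40

10 90 -35 -40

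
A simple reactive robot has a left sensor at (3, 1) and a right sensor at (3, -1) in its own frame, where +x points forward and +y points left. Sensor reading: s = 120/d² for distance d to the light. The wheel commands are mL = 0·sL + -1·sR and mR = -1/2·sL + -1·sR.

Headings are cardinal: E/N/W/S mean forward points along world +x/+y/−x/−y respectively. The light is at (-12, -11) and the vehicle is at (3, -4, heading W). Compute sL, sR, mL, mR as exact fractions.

left sensor world pos  = (0, -5); dL² = 180
right sensor world pos = (0, -3); dR² = 208
sL = 120/180 = 2/3
sR = 120/208 = 15/26
mL = 0·sL + -1·sR = -15/26
mR = -1/2·sL + -1·sR = -71/78

2/3 15/26 -15/26 -71/78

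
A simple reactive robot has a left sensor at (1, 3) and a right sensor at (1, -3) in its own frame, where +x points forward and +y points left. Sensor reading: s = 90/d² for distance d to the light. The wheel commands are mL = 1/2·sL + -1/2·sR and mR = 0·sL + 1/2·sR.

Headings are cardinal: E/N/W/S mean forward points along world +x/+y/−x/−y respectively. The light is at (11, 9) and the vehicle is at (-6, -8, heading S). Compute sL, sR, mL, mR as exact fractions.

left sensor world pos  = (-3, -9); dL² = 520
right sensor world pos = (-9, -9); dR² = 724
sL = 90/520 = 9/52
sR = 90/724 = 45/362
mL = 1/2·sL + -1/2·sR = 459/18824
mR = 0·sL + 1/2·sR = 45/724

9/52 45/362 459/18824 45/724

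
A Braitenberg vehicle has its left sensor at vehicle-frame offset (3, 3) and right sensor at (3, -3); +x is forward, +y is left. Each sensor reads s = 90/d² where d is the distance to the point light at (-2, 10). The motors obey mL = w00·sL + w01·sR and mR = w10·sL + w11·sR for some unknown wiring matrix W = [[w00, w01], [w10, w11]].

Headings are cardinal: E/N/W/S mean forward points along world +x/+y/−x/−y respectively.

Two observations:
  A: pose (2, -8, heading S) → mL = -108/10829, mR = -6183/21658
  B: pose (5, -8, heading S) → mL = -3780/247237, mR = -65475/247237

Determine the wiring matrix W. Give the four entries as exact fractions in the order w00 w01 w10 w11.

obs A: pose=(2,-8,S) → sL=9/49, sR=45/221, mL=-108/10829, mR=-6183/21658
obs B: pose=(5,-8,S) → sL=90/541, sR=90/457, mL=-3780/247237, mR=-65475/247237
sensor matrix S = [[9/49, 45/221], [90/541, 90/457]]; det S = 6152760/2677329473
solve [mL_A; mL_B] = S·[w00; w01] and [mR_A; mR_B] = S·[w10; w11]:
  w00 = 1/2, w01 = -1/2, w10 = -1, w11 = -1/2

1/2 -1/2 -1 -1/2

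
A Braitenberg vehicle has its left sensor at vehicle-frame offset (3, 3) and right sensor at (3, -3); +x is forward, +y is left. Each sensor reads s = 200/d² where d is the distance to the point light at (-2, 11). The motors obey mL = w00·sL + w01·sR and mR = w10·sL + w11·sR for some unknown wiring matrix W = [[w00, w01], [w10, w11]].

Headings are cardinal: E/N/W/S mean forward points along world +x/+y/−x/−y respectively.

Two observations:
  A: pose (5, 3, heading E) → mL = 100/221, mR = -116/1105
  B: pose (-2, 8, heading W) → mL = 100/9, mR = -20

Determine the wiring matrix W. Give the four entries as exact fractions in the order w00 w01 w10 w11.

obs A: pose=(5,3,E) → sL=8/5, sR=200/221, mL=100/221, mR=-116/1105
obs B: pose=(-2,8,W) → sL=40/9, sR=200/9, mL=100/9, mR=-20
sensor matrix S = [[8/5, 200/221], [40/9, 200/9]]; det S = 62720/1989
solve [mL_A; mL_B] = S·[w00; w01] and [mR_A; mR_B] = S·[w10; w11]:
  w00 = 0, w01 = 1/2, w10 = 1/2, w11 = -1

0 1/2 1/2 -1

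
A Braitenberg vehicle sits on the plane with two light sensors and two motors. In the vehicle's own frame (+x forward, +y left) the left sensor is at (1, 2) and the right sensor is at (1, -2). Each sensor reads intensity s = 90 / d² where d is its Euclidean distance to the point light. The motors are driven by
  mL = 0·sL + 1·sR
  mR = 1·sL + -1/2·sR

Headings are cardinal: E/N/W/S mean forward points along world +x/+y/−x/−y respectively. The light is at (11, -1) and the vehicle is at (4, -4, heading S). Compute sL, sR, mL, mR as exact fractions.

left sensor world pos  = (6, -5); dL² = 41
right sensor world pos = (2, -5); dR² = 97
sL = 90/41 = 90/41
sR = 90/97 = 90/97
mL = 0·sL + 1·sR = 90/97
mR = 1·sL + -1/2·sR = 6885/3977

90/41 90/97 90/97 6885/3977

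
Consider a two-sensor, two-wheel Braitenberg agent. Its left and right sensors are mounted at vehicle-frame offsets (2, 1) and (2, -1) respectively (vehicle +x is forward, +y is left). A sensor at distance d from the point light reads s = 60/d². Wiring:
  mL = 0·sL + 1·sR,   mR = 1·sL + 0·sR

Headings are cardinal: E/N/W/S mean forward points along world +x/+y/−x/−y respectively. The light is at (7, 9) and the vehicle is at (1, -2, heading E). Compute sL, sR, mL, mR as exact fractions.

15/29 3/8 3/8 15/29

left sensor world pos  = (3, -1); dL² = 116
right sensor world pos = (3, -3); dR² = 160
sL = 60/116 = 15/29
sR = 60/160 = 3/8
mL = 0·sL + 1·sR = 3/8
mR = 1·sL + 0·sR = 15/29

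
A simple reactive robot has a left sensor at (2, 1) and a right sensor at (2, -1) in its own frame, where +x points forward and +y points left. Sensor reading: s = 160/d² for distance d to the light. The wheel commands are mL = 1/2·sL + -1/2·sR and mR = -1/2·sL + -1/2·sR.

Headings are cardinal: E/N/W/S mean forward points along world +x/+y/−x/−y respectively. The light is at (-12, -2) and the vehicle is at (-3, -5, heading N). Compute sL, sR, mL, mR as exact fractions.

left sensor world pos  = (-4, -3); dL² = 65
right sensor world pos = (-2, -3); dR² = 101
sL = 160/65 = 32/13
sR = 160/101 = 160/101
mL = 1/2·sL + -1/2·sR = 576/1313
mR = -1/2·sL + -1/2·sR = -2656/1313

32/13 160/101 576/1313 -2656/1313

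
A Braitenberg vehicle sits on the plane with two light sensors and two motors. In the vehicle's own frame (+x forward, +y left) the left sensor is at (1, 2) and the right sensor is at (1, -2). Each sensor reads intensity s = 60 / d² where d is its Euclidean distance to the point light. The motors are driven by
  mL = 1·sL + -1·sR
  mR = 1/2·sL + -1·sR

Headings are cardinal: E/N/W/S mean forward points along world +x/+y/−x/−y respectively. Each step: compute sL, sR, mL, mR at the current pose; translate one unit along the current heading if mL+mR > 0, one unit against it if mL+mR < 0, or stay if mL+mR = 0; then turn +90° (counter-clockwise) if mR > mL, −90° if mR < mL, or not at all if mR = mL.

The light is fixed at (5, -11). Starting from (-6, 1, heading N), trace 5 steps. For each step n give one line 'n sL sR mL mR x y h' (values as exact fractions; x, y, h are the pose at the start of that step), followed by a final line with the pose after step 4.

0 30/169 6/25 -264/4225 -639/4225 -6 1 N
1 60/269 60/181 -5280/48689 -10710/48689 -6 0 E
2 3/10 15/74 18/185 -39/740 -7 0 S
3 60/233 60/313 4800/72929 -4590/72929 -7 -1 W
4 30/173 30/121 -1560/20933 -3375/20933 -8 -1 N
final -8 -2 E

n=0: pose=(-6,1,N); sL=30/169, sR=6/25; mL=-264/4225, mR=-639/4225; mL+mR=-903/4225 → advance -1; mR−mL=-15/169 → turn -1·90°
n=1: pose=(-6,0,E); sL=60/269, sR=60/181; mL=-5280/48689, mR=-10710/48689; mL+mR=-15990/48689 → advance -1; mR−mL=-30/269 → turn -1·90°
n=2: pose=(-7,0,S); sL=3/10, sR=15/74; mL=18/185, mR=-39/740; mL+mR=33/740 → advance +1; mR−mL=-3/20 → turn -1·90°
n=3: pose=(-7,-1,W); sL=60/233, sR=60/313; mL=4800/72929, mR=-4590/72929; mL+mR=210/72929 → advance +1; mR−mL=-30/233 → turn -1·90°
n=4: pose=(-8,-1,N); sL=30/173, sR=30/121; mL=-1560/20933, mR=-3375/20933; mL+mR=-4935/20933 → advance -1; mR−mL=-15/173 → turn -1·90°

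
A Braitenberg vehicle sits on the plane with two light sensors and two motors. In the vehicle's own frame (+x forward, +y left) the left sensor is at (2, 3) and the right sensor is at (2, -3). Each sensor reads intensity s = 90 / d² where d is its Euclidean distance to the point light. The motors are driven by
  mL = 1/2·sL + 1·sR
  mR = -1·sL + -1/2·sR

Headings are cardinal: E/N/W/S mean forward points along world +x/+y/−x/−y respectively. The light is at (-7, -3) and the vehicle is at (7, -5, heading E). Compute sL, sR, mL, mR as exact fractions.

90/257 90/281 35775/72217 -36855/72217

left sensor world pos  = (9, -2); dL² = 257
right sensor world pos = (9, -8); dR² = 281
sL = 90/257 = 90/257
sR = 90/281 = 90/281
mL = 1/2·sL + 1·sR = 35775/72217
mR = -1·sL + -1/2·sR = -36855/72217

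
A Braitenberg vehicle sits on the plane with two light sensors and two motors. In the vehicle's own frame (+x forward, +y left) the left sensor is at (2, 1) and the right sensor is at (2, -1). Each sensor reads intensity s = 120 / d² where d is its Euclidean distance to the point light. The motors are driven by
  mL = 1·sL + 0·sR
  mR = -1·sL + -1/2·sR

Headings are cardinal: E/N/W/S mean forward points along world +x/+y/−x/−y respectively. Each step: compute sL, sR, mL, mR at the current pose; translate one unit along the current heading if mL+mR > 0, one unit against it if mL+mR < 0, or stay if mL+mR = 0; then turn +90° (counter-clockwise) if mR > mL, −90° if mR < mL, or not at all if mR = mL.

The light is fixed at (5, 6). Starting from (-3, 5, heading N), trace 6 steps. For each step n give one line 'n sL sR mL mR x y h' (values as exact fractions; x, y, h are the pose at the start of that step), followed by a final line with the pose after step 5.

0 60/41 12/5 60/41 -546/205 -3 5 N
1 120/37 8/3 120/37 -508/111 -3 4 E
2 3/2 30/29 3/2 -117/58 -4 4 S
3 24/25 120/121 24/25 -4404/3025 -4 5 W
4 60/41 12/5 60/41 -546/205 -3 5 N
5 120/37 8/3 120/37 -508/111 -3 4 E
final -4 4 S

n=0: pose=(-3,5,N); sL=60/41, sR=12/5; mL=60/41, mR=-546/205; mL+mR=-6/5 → advance -1; mR−mL=-846/205 → turn -1·90°
n=1: pose=(-3,4,E); sL=120/37, sR=8/3; mL=120/37, mR=-508/111; mL+mR=-4/3 → advance -1; mR−mL=-868/111 → turn -1·90°
n=2: pose=(-4,4,S); sL=3/2, sR=30/29; mL=3/2, mR=-117/58; mL+mR=-15/29 → advance -1; mR−mL=-102/29 → turn -1·90°
n=3: pose=(-4,5,W); sL=24/25, sR=120/121; mL=24/25, mR=-4404/3025; mL+mR=-60/121 → advance -1; mR−mL=-7308/3025 → turn -1·90°
n=4: pose=(-3,5,N); sL=60/41, sR=12/5; mL=60/41, mR=-546/205; mL+mR=-6/5 → advance -1; mR−mL=-846/205 → turn -1·90°
n=5: pose=(-3,4,E); sL=120/37, sR=8/3; mL=120/37, mR=-508/111; mL+mR=-4/3 → advance -1; mR−mL=-868/111 → turn -1·90°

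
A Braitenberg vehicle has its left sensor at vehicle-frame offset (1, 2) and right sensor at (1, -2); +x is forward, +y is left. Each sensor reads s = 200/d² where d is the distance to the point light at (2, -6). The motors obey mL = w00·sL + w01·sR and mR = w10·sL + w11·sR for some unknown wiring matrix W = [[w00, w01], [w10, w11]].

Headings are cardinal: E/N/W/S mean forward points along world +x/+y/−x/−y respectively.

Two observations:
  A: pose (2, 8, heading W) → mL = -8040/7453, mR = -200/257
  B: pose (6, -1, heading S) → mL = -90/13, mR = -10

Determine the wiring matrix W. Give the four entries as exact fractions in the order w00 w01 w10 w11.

-1/2 -1/2 0 -1

obs A: pose=(2,8,W) → sL=40/29, sR=200/257, mL=-8040/7453, mR=-200/257
obs B: pose=(6,-1,S) → sL=50/13, sR=10, mL=-90/13, mR=-10
sensor matrix S = [[40/29, 200/257], [50/13, 10]]; det S = 1046400/96889
solve [mL_A; mL_B] = S·[w00; w01] and [mR_A; mR_B] = S·[w10; w11]:
  w00 = -1/2, w01 = -1/2, w10 = 0, w11 = -1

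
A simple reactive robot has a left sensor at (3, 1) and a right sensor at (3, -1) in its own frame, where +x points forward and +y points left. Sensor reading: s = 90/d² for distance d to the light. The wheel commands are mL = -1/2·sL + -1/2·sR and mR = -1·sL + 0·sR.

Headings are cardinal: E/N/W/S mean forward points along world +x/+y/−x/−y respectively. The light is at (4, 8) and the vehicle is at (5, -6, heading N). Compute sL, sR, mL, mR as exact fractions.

left sensor world pos  = (4, -3); dL² = 121
right sensor world pos = (6, -3); dR² = 125
sL = 90/121 = 90/121
sR = 90/125 = 18/25
mL = -1/2·sL + -1/2·sR = -2214/3025
mR = -1·sL + 0·sR = -90/121

90/121 18/25 -2214/3025 -90/121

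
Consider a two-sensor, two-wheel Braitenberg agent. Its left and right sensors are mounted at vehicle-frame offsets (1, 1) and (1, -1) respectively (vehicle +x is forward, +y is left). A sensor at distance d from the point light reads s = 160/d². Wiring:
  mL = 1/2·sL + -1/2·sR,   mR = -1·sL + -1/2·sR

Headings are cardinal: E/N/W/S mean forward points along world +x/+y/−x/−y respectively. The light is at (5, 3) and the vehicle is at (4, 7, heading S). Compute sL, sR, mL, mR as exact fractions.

left sensor world pos  = (5, 6); dL² = 9
right sensor world pos = (3, 6); dR² = 13
sL = 160/9 = 160/9
sR = 160/13 = 160/13
mL = 1/2·sL + -1/2·sR = 320/117
mR = -1·sL + -1/2·sR = -2800/117

160/9 160/13 320/117 -2800/117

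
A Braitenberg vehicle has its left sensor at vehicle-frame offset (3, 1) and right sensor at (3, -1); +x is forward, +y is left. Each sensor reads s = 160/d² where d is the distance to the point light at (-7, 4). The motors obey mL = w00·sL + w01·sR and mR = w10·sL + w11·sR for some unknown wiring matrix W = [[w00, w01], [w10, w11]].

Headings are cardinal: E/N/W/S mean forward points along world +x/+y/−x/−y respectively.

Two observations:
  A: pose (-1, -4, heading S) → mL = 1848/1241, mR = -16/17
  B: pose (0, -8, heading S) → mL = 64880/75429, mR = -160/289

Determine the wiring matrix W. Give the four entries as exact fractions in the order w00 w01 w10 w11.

obs A: pose=(-1,-4,S) → sL=16/17, sR=80/73, mL=1848/1241, mR=-16/17
obs B: pose=(0,-8,S) → sL=160/289, sR=160/261, mL=64880/75429, mR=-160/289
sensor matrix S = [[16/17, 80/73], [160/289, 160/261]]; det S = -163840/5506317
solve [mL_A; mL_B] = S·[w00; w01] and [mR_A; mR_B] = S·[w10; w11]:
  w00 = 1, w01 = 1/2, w10 = -1, w11 = 0

1 1/2 -1 0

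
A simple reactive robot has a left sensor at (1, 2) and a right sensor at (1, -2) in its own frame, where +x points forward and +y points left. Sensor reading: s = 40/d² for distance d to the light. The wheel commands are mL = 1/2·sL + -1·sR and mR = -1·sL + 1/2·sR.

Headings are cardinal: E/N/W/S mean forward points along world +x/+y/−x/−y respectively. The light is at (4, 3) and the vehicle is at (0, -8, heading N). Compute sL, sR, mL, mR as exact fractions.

5/17 5/13 -105/442 -45/442

left sensor world pos  = (-2, -7); dL² = 136
right sensor world pos = (2, -7); dR² = 104
sL = 40/136 = 5/17
sR = 40/104 = 5/13
mL = 1/2·sL + -1·sR = -105/442
mR = -1·sL + 1/2·sR = -45/442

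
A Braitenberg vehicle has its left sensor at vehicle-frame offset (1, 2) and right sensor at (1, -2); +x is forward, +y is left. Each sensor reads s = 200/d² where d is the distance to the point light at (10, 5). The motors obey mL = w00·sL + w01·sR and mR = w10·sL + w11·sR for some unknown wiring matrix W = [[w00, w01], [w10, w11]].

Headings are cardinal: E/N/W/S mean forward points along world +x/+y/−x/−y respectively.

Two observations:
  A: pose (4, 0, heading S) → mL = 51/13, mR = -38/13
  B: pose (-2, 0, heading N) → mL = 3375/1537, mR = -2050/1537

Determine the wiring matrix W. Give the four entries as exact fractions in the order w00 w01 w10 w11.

obs A: pose=(4,0,S) → sL=50/13, sR=2, mL=51/13, mR=-38/13
obs B: pose=(-2,0,N) → sL=50/53, sR=50/29, mL=3375/1537, mR=-2050/1537
sensor matrix S = [[50/13, 2], [50/53, 50/29]]; det S = 94800/19981
solve [mL_A; mL_B] = S·[w00; w01] and [mR_A; mR_B] = S·[w10; w11]:
  w00 = 1/2, w01 = 1, w10 = -1/2, w11 = -1/2

1/2 1 -1/2 -1/2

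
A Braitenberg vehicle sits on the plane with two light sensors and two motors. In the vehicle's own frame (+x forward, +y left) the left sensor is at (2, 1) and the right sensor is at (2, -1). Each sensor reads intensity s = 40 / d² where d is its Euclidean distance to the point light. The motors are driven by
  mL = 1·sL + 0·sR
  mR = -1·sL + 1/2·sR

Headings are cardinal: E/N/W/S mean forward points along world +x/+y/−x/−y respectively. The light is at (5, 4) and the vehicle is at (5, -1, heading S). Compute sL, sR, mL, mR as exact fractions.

left sensor world pos  = (6, -3); dL² = 50
right sensor world pos = (4, -3); dR² = 50
sL = 40/50 = 4/5
sR = 40/50 = 4/5
mL = 1·sL + 0·sR = 4/5
mR = -1·sL + 1/2·sR = -2/5

4/5 4/5 4/5 -2/5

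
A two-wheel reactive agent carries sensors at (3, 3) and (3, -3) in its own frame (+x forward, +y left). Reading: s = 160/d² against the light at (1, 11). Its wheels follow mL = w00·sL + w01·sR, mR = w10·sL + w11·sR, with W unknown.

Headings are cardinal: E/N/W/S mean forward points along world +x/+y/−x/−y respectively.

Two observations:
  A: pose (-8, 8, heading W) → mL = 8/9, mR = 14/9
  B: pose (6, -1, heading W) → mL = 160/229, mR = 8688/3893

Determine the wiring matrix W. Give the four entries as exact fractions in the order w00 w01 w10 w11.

obs A: pose=(-8,8,W) → sL=8/9, sR=10/9, mL=8/9, mR=14/9
obs B: pose=(6,-1,W) → sL=160/229, sR=32/17, mL=160/229, mR=8688/3893
sensor matrix S = [[8/9, 10/9], [160/229, 32/17]]; det S = 31424/35037
solve [mL_A; mL_B] = S·[w00; w01] and [mR_A; mR_B] = S·[w10; w11]:
  w00 = 1, w01 = 0, w10 = 1/2, w11 = 1

1 0 1/2 1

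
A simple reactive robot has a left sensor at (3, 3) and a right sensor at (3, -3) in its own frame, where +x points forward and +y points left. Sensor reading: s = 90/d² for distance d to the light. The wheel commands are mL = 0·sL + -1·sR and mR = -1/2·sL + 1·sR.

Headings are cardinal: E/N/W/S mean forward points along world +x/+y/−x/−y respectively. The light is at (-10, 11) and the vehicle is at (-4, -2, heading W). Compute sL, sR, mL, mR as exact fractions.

left sensor world pos  = (-7, -5); dL² = 265
right sensor world pos = (-7, 1); dR² = 109
sL = 90/265 = 18/53
sR = 90/109 = 90/109
mL = 0·sL + -1·sR = -90/109
mR = -1/2·sL + 1·sR = 3789/5777

18/53 90/109 -90/109 3789/5777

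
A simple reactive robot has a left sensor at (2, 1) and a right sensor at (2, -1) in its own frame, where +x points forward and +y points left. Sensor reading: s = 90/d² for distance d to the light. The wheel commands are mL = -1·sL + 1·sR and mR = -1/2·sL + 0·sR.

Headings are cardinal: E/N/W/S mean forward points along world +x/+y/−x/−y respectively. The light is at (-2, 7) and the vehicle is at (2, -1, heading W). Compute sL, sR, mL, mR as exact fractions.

left sensor world pos  = (0, -2); dL² = 85
right sensor world pos = (0, 0); dR² = 53
sL = 90/85 = 18/17
sR = 90/53 = 90/53
mL = -1·sL + 1·sR = 576/901
mR = -1/2·sL + 0·sR = -9/17

18/17 90/53 576/901 -9/17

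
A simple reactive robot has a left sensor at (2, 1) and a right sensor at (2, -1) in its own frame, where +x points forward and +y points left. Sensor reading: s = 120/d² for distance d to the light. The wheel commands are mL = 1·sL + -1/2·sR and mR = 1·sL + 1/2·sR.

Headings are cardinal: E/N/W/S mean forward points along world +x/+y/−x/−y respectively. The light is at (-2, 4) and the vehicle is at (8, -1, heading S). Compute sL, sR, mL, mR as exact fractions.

left sensor world pos  = (9, -3); dL² = 170
right sensor world pos = (7, -3); dR² = 130
sL = 120/170 = 12/17
sR = 120/130 = 12/13
mL = 1·sL + -1/2·sR = 54/221
mR = 1·sL + 1/2·sR = 258/221

12/17 12/13 54/221 258/221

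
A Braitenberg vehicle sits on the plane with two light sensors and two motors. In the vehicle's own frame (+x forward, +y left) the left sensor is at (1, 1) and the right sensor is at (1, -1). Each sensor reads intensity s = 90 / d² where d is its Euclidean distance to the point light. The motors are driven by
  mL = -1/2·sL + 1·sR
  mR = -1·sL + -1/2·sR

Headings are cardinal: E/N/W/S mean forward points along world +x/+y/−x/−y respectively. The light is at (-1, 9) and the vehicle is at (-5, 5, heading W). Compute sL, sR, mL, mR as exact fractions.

left sensor world pos  = (-6, 4); dL² = 50
right sensor world pos = (-6, 6); dR² = 34
sL = 90/50 = 9/5
sR = 90/34 = 45/17
mL = -1/2·sL + 1·sR = 297/170
mR = -1·sL + -1/2·sR = -531/170

9/5 45/17 297/170 -531/170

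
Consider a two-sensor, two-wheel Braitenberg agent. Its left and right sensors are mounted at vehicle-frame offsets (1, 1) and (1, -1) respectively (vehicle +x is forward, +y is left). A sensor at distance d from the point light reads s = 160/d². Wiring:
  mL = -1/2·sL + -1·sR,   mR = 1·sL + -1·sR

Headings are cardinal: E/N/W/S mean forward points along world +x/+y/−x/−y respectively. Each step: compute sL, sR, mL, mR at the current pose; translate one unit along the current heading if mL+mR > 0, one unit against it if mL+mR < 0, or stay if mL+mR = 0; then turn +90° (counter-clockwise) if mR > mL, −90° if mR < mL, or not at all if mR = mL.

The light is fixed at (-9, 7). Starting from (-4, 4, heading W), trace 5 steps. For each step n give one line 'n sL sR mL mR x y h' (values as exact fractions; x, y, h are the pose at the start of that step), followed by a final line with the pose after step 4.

0 5 8 -21/2 -3 -4 4 W
1 32/13 160/41 -2736/533 -768/533 -3 4 S
2 16/5 80/29 -632/145 64/145 -3 5 E
3 160/17 160/37 -5680/629 3200/629 -4 5 N
4 5 8 -21/2 -3 -4 4 W
final -3 4 S

n=0: pose=(-4,4,W); sL=5, sR=8; mL=-21/2, mR=-3; mL+mR=-27/2 → advance -1; mR−mL=15/2 → turn +1·90°
n=1: pose=(-3,4,S); sL=32/13, sR=160/41; mL=-2736/533, mR=-768/533; mL+mR=-3504/533 → advance -1; mR−mL=48/13 → turn +1·90°
n=2: pose=(-3,5,E); sL=16/5, sR=80/29; mL=-632/145, mR=64/145; mL+mR=-568/145 → advance -1; mR−mL=24/5 → turn +1·90°
n=3: pose=(-4,5,N); sL=160/17, sR=160/37; mL=-5680/629, mR=3200/629; mL+mR=-2480/629 → advance -1; mR−mL=240/17 → turn +1·90°
n=4: pose=(-4,4,W); sL=5, sR=8; mL=-21/2, mR=-3; mL+mR=-27/2 → advance -1; mR−mL=15/2 → turn +1·90°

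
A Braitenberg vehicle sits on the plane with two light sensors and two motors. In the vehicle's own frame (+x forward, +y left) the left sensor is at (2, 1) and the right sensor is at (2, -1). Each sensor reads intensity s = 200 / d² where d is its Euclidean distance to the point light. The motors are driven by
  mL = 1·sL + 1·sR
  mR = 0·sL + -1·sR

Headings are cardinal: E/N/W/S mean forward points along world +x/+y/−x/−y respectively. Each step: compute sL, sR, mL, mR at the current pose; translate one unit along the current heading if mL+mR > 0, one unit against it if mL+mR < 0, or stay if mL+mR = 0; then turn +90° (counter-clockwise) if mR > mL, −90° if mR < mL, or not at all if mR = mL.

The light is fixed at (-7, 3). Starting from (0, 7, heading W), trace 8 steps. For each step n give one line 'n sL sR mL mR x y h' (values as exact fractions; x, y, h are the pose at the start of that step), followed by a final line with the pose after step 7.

0 100/17 4 168/17 -4 0 7 W
1 200/61 40/17 5840/1037 -40/17 -1 7 N
2 2 5/2 9/2 -5/2 -1 8 E
3 200/73 40/9 4720/657 -40/9 0 8 S
4 100/17 4 168/17 -4 0 7 W
5 200/61 40/17 5840/1037 -40/17 -1 7 N
6 2 5/2 9/2 -5/2 -1 8 E
7 200/73 40/9 4720/657 -40/9 0 8 S
final 0 7 W

n=0: pose=(0,7,W); sL=100/17, sR=4; mL=168/17, mR=-4; mL+mR=100/17 → advance +1; mR−mL=-236/17 → turn -1·90°
n=1: pose=(-1,7,N); sL=200/61, sR=40/17; mL=5840/1037, mR=-40/17; mL+mR=200/61 → advance +1; mR−mL=-8280/1037 → turn -1·90°
n=2: pose=(-1,8,E); sL=2, sR=5/2; mL=9/2, mR=-5/2; mL+mR=2 → advance +1; mR−mL=-7 → turn -1·90°
n=3: pose=(0,8,S); sL=200/73, sR=40/9; mL=4720/657, mR=-40/9; mL+mR=200/73 → advance +1; mR−mL=-7640/657 → turn -1·90°
n=4: pose=(0,7,W); sL=100/17, sR=4; mL=168/17, mR=-4; mL+mR=100/17 → advance +1; mR−mL=-236/17 → turn -1·90°
n=5: pose=(-1,7,N); sL=200/61, sR=40/17; mL=5840/1037, mR=-40/17; mL+mR=200/61 → advance +1; mR−mL=-8280/1037 → turn -1·90°
n=6: pose=(-1,8,E); sL=2, sR=5/2; mL=9/2, mR=-5/2; mL+mR=2 → advance +1; mR−mL=-7 → turn -1·90°
n=7: pose=(0,8,S); sL=200/73, sR=40/9; mL=4720/657, mR=-40/9; mL+mR=200/73 → advance +1; mR−mL=-7640/657 → turn -1·90°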